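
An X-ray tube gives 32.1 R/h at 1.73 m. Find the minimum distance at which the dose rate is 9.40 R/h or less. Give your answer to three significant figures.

Since intensity falls as 1/r², d₂ = d₁·√(I₁/I₂).
I₁/I₂ = 32.1/9.40 = 3.415, so d₂ = 1.73 × √3.415 = 3.197 m.

3.20 m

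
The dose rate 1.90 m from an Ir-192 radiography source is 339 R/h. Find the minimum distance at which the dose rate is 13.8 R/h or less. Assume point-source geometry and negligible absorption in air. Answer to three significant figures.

By the inverse-square law, d₂ = d₁·√(I₁/I₂).
I₁/I₂ = 339/13.8 = 24.57, so d₂ = 1.90 × √24.57 = 9.418 m.

9.42 m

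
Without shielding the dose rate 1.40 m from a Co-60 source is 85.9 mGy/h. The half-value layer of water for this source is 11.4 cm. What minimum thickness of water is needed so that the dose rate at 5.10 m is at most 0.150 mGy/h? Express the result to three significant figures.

At 5.10 m, distance alone gives (1.40/5.10)² = 0.07536, so 85.9 × 0.07536 = 6.473 mGy/h.
Further attenuation needed: 6.473/0.150 = 43.15.
n = log₂(43.15) = 5.431 half-value layers.
Thickness = 5.431 × 11.4 cm = 61.91 cm.

61.9 cm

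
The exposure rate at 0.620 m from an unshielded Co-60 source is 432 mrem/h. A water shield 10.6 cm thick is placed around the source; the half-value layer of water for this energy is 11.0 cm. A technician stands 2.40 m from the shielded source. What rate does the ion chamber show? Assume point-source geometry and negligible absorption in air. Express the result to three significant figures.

14.8 mrem/h

Distance alone: (0.620/2.40)² = 0.06674, so 432 × 0.06674 = 28.83 mrem/h.
Shield: 10.6/11.0 = 0.9636 half-value layers → attenuation 2^(−0.9636) = 0.5128.
Combined: 28.83 × 0.5128 = 14.78 mrem/h.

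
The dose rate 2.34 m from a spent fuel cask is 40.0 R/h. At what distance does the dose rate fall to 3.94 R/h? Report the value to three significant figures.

Using I₁d₁² = I₂d₂², d₂ = d₁·√(I₁/I₂).
I₁/I₂ = 40.0/3.94 = 10.15, so d₂ = 2.34 × √10.15 = 7.455 m.

7.46 m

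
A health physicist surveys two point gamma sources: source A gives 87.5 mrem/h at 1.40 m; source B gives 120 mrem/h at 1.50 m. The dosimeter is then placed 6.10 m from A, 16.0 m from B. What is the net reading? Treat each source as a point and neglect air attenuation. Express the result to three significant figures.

5.66 mrem/h

By superposition, sum each source's inverse-square contribution:
A: 87.5 × (1.40/6.10)² = 4.609 mrem/h
B: 120 × (1.50/16.0)² = 1.055 mrem/h
Total = 4.609 + 1.055 = 5.664 mrem/h.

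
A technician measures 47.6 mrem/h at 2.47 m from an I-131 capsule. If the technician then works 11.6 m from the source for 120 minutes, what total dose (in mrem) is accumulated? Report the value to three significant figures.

4.32 mrem

Intensity scales as (d₁/d₂)², so rate at 11.6 m:
(2.47/11.6)² = 0.04534, so 47.6 × 0.04534 = 2.158 mrem/h.
Dose = rate × time = 2.158 mrem/h × 2.000 h = 4.316 mrem.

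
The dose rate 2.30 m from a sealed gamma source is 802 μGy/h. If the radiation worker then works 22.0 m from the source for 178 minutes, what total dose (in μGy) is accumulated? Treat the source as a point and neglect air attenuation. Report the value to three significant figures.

Since intensity falls as 1/r², rate at 22.0 m:
(2.30/22.0)² = 0.01093, so 802 × 0.01093 = 8.766 μGy/h.
Dose = rate × time = 8.766 μGy/h × 2.967 h = 26.01 μGy.

26.0 μGy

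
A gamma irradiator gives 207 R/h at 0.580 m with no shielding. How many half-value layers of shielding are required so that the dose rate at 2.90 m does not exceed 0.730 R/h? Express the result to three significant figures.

3.50 half-value layers

At 2.90 m, distance alone gives 207 × (0.580/2.90)² = 207 × 0.04000 = 8.280 R/h.
Further attenuation needed: 8.280/0.730 = 11.34.
n = log₂(11.34) = 3.503 half-value layers.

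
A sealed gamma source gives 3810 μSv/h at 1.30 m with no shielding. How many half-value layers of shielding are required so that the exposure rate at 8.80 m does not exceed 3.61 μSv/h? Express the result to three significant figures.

4.53 half-value layers

At 8.80 m, distance alone gives (1.30/8.80)² = 0.02182, so 3810 × 0.02182 = 83.13 μSv/h.
Further attenuation needed: 83.13/3.61 = 23.03.
n = log₂(23.03) = 4.525 half-value layers.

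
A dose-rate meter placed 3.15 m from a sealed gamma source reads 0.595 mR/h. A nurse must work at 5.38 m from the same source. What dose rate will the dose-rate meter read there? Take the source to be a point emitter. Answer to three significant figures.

Since intensity falls as 1/r², scaling from 3.15 m to 5.38 m:
(3.15/5.38)² = 0.3428, so 0.595 × 0.3428 = 0.2040 mR/h.

0.204 mR/h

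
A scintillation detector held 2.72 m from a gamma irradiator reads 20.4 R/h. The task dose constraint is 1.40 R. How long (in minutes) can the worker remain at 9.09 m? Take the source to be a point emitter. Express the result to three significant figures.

46.0 min

By the inverse-square law, rate at 9.09 m:
20.4 × (2.72/9.09)² = 20.4 × 0.08954 = 1.827 R/h.
Stay time = 1.40 R ÷ 1.827 R/h = 0.7663 h = 45.98 min.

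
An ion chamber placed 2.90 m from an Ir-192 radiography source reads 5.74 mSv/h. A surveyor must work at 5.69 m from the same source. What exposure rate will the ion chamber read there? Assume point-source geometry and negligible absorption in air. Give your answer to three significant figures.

Applying the 1/r² law, scaling from 2.90 m to 5.69 m:
(2.90/5.69)² = 0.2598, so 5.74 × 0.2598 = 1.491 mSv/h.

1.49 mSv/h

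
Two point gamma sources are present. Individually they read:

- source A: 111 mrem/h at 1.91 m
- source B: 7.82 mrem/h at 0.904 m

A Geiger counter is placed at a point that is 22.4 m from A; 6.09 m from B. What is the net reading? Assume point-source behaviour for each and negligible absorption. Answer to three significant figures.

By superposition, sum each source's inverse-square contribution:
A: 111 × (1.91/22.4)² = 0.8070 mrem/h
B: 7.82 × (0.904/6.09)² = 0.1723 mrem/h
Total = 0.8070 + 0.1723 = 0.9793 mrem/h.

0.979 mrem/h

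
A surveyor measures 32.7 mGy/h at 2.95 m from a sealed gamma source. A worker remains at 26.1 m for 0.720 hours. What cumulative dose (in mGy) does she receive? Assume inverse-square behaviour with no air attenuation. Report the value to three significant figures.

0.301 mGy

Since intensity falls as 1/r², rate at 26.1 m:
(2.95/26.1)² = 0.01278, so 32.7 × 0.01278 = 0.4179 mGy/h.
Dose = rate × time = 0.4179 mGy/h × 0.7200 h = 0.3009 mGy.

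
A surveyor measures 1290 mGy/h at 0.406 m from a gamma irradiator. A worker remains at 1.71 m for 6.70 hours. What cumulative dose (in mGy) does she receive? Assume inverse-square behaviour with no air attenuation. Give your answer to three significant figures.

Since intensity falls as 1/r², rate at 1.71 m:
(0.406/1.71)² = 0.05637, so 1290 × 0.05637 = 72.72 mGy/h.
Dose = rate × time = 72.72 mGy/h × 6.700 h = 487.2 mGy.

487 mGy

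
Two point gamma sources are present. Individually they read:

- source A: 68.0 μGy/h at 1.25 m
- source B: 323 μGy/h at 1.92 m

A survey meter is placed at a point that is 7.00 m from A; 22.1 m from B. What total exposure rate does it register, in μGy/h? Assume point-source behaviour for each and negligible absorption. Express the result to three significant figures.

4.61 μGy/h

Each source contributes Iᵢ·(dᵢ/rᵢ)²; contributions add.
A: 68.0 × (1.25/7.00)² = 2.168 μGy/h
B: 323 × (1.92/22.1)² = 2.438 μGy/h
Total = 2.168 + 2.438 = 4.606 μGy/h.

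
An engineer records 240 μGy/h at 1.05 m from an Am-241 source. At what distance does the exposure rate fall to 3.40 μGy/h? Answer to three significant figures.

8.82 m

By the inverse-square law, d₂ = d₁·√(I₁/I₂).
I₁/I₂ = 240/3.40 = 70.59, so d₂ = 1.05 × √70.59 = 8.822 m.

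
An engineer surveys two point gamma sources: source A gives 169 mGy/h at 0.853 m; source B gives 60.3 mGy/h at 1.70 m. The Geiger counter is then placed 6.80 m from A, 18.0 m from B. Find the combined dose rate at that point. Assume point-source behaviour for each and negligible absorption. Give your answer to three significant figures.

3.20 mGy/h

Each source contributes Iᵢ·(dᵢ/rᵢ)²; contributions add.
A: 169 × (0.853/6.80)² = 2.659 mGy/h
B: 60.3 × (1.70/18.0)² = 0.5379 mGy/h
Total = 2.659 + 0.5379 = 3.197 mGy/h.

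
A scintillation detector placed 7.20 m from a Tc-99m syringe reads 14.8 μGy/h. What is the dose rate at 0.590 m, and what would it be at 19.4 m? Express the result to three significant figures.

Using I₁d₁² = I₂d₂²,
At 0.590 m: (7.20/0.590)² = 148.9, so 14.8 × 148.9 = 2204 μGy/h
At 19.4 m: 2204 × (0.590/19.4)² = 2204 × 0.0009249 = 2.038 μGy/h.

2200 μGy/h; 2.04 μGy/h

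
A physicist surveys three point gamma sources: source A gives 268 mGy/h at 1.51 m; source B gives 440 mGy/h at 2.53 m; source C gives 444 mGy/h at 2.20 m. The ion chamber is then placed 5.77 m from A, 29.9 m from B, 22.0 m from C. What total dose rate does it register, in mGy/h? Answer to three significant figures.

25.9 mGy/h

Each source contributes Iᵢ·(dᵢ/rᵢ)²; contributions add.
A: 268 × (1.51/5.77)² = 18.35 mGy/h
B: 440 × (2.53/29.9)² = 3.150 mGy/h
C: 444 × (2.20/22.0)² = 4.440 mGy/h
Total = 18.35 + 3.150 + 4.440 = 25.94 mGy/h.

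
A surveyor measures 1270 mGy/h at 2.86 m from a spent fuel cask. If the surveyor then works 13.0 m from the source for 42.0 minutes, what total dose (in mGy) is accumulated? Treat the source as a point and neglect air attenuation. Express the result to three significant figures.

Intensity scales as (d₁/d₂)², so rate at 13.0 m:
1270 × (2.86/13.0)² = 1270 × 0.04840 = 61.47 mGy/h.
Dose = rate × time = 61.47 mGy/h × 0.7000 h = 43.03 mGy.

43.0 mGy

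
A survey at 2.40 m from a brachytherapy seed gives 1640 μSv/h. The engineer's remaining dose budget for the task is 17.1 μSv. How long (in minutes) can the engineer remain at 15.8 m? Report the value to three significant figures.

By the inverse-square law, rate at 15.8 m:
(2.40/15.8)² = 0.02307, so 1640 × 0.02307 = 37.83 μSv/h.
Stay time = 17.1 μSv ÷ 37.83 μSv/h = 0.4520 h = 27.12 min.

27.1 min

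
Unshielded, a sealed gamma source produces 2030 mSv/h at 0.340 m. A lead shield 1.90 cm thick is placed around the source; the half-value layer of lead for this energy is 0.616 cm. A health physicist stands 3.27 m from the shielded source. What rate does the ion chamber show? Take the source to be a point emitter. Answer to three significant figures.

Distance alone: (0.340/3.27)² = 0.01081, so 2030 × 0.01081 = 21.94 mSv/h.
Shield: 1.90/0.616 = 3.084 half-value layers → attenuation 2^(−3.084) = 0.1179.
Combined: 21.94 × 0.1179 = 2.587 mSv/h.

2.59 mSv/h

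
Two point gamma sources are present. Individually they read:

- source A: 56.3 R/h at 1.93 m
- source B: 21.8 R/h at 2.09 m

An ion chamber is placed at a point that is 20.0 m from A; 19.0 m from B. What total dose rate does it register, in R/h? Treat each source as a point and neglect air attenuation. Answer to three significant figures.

By superposition, sum each source's inverse-square contribution:
A: 56.3 × (1.93/20.0)² = 0.5243 R/h
B: 21.8 × (2.09/19.0)² = 0.2638 R/h
Total = 0.5243 + 0.2638 = 0.7881 R/h.

0.788 R/h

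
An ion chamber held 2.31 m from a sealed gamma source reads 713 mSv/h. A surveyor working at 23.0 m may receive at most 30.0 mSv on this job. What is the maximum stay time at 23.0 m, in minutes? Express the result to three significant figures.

250 min

Intensity scales as (d₁/d₂)², so rate at 23.0 m:
713 × (2.31/23.0)² = 713 × 0.01009 = 7.194 mSv/h.
Stay time = 30.0 mSv ÷ 7.194 mSv/h = 4.170 h = 250.2 min.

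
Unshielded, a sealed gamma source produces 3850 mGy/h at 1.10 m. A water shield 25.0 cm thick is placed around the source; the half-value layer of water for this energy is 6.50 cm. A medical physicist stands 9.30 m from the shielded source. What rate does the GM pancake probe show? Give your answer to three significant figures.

Distance alone: (1.10/9.30)² = 0.01399, so 3850 × 0.01399 = 53.86 mGy/h.
Shield: 25.0/6.50 = 3.846 half-value layers → attenuation 2^(−3.846) = 0.06954.
Combined: 53.86 × 0.06954 = 3.745 mGy/h.

3.75 mGy/h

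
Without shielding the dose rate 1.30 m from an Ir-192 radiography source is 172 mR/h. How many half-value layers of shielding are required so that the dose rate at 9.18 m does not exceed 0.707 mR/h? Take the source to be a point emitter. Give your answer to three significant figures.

2.29 half-value layers

At 9.18 m, distance alone gives (1.30/9.18)² = 0.02005, so 172 × 0.02005 = 3.449 mR/h.
Further attenuation needed: 3.449/0.707 = 4.878.
n = log₂(4.878) = 2.286 half-value layers.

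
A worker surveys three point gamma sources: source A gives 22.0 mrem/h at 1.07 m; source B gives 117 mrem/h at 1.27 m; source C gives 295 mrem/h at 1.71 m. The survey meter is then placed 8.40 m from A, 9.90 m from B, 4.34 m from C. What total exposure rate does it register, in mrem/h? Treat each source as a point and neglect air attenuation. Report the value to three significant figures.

48.1 mrem/h

By superposition, sum each source's inverse-square contribution:
A: 22.0 × (1.07/8.40)² = 0.3570 mrem/h
B: 117 × (1.27/9.90)² = 1.925 mrem/h
C: 295 × (1.71/4.34)² = 45.80 mrem/h
Total = 0.3570 + 1.925 + 45.80 = 48.08 mrem/h.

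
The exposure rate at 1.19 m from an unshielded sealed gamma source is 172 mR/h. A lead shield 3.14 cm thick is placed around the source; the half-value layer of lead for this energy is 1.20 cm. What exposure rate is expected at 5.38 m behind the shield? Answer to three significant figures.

1.37 mR/h

Distance alone: 172 × (1.19/5.38)² = 172 × 0.04892 = 8.414 mR/h.
Shield: 3.14/1.20 = 2.617 half-value layers → attenuation 2^(−2.617) = 0.1630.
Combined: 8.414 × 0.1630 = 1.371 mR/h.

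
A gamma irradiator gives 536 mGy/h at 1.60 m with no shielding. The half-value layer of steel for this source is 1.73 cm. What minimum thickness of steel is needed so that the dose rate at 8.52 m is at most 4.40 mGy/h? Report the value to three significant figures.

3.64 cm

At 8.52 m, distance alone gives 536 × (1.60/8.52)² = 536 × 0.03527 = 18.90 mGy/h.
Further attenuation needed: 18.90/4.40 = 4.295.
n = log₂(4.295) = 2.103 half-value layers.
Thickness = 2.103 × 1.73 cm = 3.638 cm.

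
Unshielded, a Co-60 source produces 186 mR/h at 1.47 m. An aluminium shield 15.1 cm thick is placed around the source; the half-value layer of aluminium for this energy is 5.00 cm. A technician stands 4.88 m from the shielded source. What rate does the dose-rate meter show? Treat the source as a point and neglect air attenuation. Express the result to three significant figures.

2.08 mR/h

Distance alone: (1.47/4.88)² = 0.09074, so 186 × 0.09074 = 16.88 mR/h.
Shield: 15.1/5.00 = 3.020 half-value layers → attenuation 2^(−3.020) = 0.1233.
Combined: 16.88 × 0.1233 = 2.081 mR/h.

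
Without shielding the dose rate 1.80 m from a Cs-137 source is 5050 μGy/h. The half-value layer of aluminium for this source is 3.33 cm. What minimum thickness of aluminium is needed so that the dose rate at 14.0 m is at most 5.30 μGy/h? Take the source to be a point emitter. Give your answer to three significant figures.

At 14.0 m, distance alone gives (1.80/14.0)² = 0.01653, so 5050 × 0.01653 = 83.48 μGy/h.
Further attenuation needed: 83.48/5.30 = 15.75.
n = log₂(15.75) = 3.977 half-value layers.
Thickness = 3.977 × 3.33 cm = 13.24 cm.

13.2 cm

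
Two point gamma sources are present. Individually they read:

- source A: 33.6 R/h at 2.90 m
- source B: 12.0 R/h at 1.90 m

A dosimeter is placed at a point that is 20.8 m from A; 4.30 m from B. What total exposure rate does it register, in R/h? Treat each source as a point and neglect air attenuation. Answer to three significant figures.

Each source contributes Iᵢ·(dᵢ/rᵢ)²; contributions add.
A: 33.6 × (2.90/20.8)² = 0.6531 R/h
B: 12.0 × (1.90/4.30)² = 2.343 R/h
Total = 0.6531 + 2.343 = 2.996 R/h.

3.00 R/h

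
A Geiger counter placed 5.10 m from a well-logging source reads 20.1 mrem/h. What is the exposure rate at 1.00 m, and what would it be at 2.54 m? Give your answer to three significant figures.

523 mrem/h; 81.0 mrem/h

Since intensity falls as 1/r²,
At 1.00 m: (5.10/1.00)² = 26.01, so 20.1 × 26.01 = 522.8 mrem/h
At 2.54 m: (1.00/2.54)² = 0.1550, so 522.8 × 0.1550 = 81.03 mrem/h.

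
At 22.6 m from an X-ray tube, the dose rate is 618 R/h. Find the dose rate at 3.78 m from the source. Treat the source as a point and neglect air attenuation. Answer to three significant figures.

Since intensity falls as 1/r², the rate at 3.78 m is
618 × (22.6/3.78)² = 618 × 35.75 = 22090 R/h.

22100 R/h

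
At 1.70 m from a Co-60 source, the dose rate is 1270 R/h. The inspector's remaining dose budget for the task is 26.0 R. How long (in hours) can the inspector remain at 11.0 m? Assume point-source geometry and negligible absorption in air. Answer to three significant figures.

By the inverse-square law, rate at 11.0 m:
(1.70/11.0)² = 0.02388, so 1270 × 0.02388 = 30.33 R/h.
Stay time = 26.0 R ÷ 30.33 R/h = 0.8572 h.

0.857 h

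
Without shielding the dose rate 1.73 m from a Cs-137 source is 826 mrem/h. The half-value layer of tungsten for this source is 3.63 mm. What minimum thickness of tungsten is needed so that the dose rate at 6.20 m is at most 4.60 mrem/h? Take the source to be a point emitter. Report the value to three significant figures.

At 6.20 m, distance alone gives (1.73/6.20)² = 0.07786, so 826 × 0.07786 = 64.31 mrem/h.
Further attenuation needed: 64.31/4.60 = 13.98.
n = log₂(13.98) = 3.805 half-value layers.
Thickness = 3.805 × 3.63 mm = 13.81 mm.

13.8 mm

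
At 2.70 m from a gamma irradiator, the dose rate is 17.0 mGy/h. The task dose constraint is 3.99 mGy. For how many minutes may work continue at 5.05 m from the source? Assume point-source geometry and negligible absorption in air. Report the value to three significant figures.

49.3 min

Since intensity falls as 1/r², rate at 5.05 m:
(2.70/5.05)² = 0.2859, so 17.0 × 0.2859 = 4.860 mGy/h.
Stay time = 3.99 mGy ÷ 4.860 mGy/h = 0.8210 h = 49.26 min.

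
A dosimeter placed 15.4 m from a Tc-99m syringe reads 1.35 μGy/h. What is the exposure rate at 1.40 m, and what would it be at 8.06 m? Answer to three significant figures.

Intensity scales as (d₁/d₂)², so
At 1.40 m: (15.4/1.40)² = 121.0, so 1.35 × 121.0 = 163.4 μGy/h
At 8.06 m: (1.40/8.06)² = 0.03017, so 163.4 × 0.03017 = 4.930 μGy/h.

163 μGy/h; 4.93 μGy/h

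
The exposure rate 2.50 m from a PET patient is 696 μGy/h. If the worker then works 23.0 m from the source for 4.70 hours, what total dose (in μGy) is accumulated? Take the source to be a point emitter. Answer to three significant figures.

38.6 μGy

By the inverse-square law, rate at 23.0 m:
696 × (2.50/23.0)² = 696 × 0.01181 = 8.220 μGy/h.
Dose = rate × time = 8.220 μGy/h × 4.700 h = 38.63 μGy.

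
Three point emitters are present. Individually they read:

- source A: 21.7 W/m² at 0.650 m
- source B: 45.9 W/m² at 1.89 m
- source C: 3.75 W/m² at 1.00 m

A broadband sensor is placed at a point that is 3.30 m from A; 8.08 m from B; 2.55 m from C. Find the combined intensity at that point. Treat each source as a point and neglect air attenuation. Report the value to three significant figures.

3.93 W/m²

By superposition, sum each source's inverse-square contribution:
A: 21.7 × (0.650/3.30)² = 0.8419 W/m²
B: 45.9 × (1.89/8.08)² = 2.511 W/m²
C: 3.75 × (1.00/2.55)² = 0.5767 W/m²
Total = 0.8419 + 2.511 + 0.5767 = 3.930 W/m².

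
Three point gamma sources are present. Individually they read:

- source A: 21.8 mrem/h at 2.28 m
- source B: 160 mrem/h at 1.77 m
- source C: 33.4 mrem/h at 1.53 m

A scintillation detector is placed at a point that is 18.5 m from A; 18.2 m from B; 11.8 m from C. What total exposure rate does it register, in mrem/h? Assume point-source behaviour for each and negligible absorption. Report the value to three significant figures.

2.41 mrem/h

Each source contributes Iᵢ·(dᵢ/rᵢ)²; contributions add.
A: 21.8 × (2.28/18.5)² = 0.3311 mrem/h
B: 160 × (1.77/18.2)² = 1.513 mrem/h
C: 33.4 × (1.53/11.8)² = 0.5615 mrem/h
Total = 0.3311 + 1.513 + 0.5615 = 2.406 mrem/h.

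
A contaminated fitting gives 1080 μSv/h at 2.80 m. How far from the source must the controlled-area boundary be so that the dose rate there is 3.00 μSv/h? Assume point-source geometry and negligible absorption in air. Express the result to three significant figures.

Using I₁d₁² = I₂d₂², d₂ = d₁·√(I₁/I₂).
I₁/I₂ = 1080/3.00 = 360.0, so d₂ = 2.80 × √360.0 = 53.13 m.

53.1 m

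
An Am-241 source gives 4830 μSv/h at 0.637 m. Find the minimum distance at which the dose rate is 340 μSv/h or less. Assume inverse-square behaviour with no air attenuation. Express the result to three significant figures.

2.40 m

Intensity scales as (d₁/d₂)², so d₂ = d₁·√(I₁/I₂).
I₁/I₂ = 4830/340 = 14.21, so d₂ = 0.637 × √14.21 = 2.401 m.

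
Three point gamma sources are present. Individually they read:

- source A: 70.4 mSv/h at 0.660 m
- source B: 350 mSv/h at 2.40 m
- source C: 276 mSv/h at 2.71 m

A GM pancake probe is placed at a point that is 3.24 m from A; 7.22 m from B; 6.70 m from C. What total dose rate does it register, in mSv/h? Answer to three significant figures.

Each source contributes Iᵢ·(dᵢ/rᵢ)²; contributions add.
A: 70.4 × (0.660/3.24)² = 2.921 mSv/h
B: 350 × (2.40/7.22)² = 38.67 mSv/h
C: 276 × (2.71/6.70)² = 45.15 mSv/h
Total = 2.921 + 38.67 + 45.15 = 86.74 mSv/h.

86.7 mSv/h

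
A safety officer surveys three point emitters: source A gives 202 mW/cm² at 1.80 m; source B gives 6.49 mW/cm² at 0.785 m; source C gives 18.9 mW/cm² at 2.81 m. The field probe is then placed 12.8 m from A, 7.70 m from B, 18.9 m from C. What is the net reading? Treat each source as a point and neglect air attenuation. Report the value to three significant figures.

Each source contributes Iᵢ·(dᵢ/rᵢ)²; contributions add.
A: 202 × (1.80/12.8)² = 3.995 mW/cm²
B: 6.49 × (0.785/7.70)² = 0.06745 mW/cm²
C: 18.9 × (2.81/18.9)² = 0.4178 mW/cm²
Total = 3.995 + 0.06745 + 0.4178 = 4.480 mW/cm².

4.48 mW/cm²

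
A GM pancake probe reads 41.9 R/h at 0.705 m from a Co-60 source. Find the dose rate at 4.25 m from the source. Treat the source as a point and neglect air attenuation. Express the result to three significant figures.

Intensity scales as (d₁/d₂)², so the rate at 4.25 m is
(0.705/4.25)² = 0.02752, so 41.9 × 0.02752 = 1.153 R/h.

1.15 R/h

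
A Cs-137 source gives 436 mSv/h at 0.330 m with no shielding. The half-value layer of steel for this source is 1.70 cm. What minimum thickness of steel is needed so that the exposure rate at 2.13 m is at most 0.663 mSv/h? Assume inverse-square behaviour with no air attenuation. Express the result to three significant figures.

At 2.13 m, distance alone gives (0.330/2.13)² = 0.02400, so 436 × 0.02400 = 10.46 mSv/h.
Further attenuation needed: 10.46/0.663 = 15.78.
n = log₂(15.78) = 3.980 half-value layers.
Thickness = 3.980 × 1.70 cm = 6.766 cm.

6.77 cm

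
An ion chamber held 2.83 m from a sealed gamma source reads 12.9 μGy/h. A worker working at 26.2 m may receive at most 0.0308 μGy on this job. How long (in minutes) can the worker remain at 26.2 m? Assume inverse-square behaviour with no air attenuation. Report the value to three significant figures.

By the inverse-square law, rate at 26.2 m:
(2.83/26.2)² = 0.01167, so 12.9 × 0.01167 = 0.1505 μGy/h.
Stay time = 0.0308 μGy ÷ 0.1505 μGy/h = 0.2047 h = 12.28 min.

12.3 min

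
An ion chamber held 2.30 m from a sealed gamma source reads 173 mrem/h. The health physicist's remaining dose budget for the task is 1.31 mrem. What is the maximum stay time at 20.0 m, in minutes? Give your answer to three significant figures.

34.4 min

Using I₁d₁² = I₂d₂², rate at 20.0 m:
(2.30/20.0)² = 0.01322, so 173 × 0.01322 = 2.287 mrem/h.
Stay time = 1.31 mrem ÷ 2.287 mrem/h = 0.5728 h = 34.37 min.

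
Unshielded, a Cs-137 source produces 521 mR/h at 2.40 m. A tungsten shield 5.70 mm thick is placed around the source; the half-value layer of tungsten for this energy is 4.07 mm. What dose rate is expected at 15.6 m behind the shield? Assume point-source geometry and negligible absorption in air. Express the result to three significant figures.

Distance alone: 521 × (2.40/15.6)² = 521 × 0.02367 = 12.33 mR/h.
Shield: 5.70/4.07 = 1.400 half-value layers → attenuation 2^(−1.400) = 0.3789.
Combined: 12.33 × 0.3789 = 4.672 mR/h.

4.67 mR/h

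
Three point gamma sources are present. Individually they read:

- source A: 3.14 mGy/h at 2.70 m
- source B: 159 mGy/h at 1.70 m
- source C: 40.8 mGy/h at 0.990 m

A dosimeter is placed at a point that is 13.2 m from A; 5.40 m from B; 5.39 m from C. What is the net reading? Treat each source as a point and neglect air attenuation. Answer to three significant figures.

Each source contributes Iᵢ·(dᵢ/rᵢ)²; contributions add.
A: 3.14 × (2.70/13.2)² = 0.1314 mGy/h
B: 159 × (1.70/5.40)² = 15.76 mGy/h
C: 40.8 × (0.990/5.39)² = 1.376 mGy/h
Total = 0.1314 + 15.76 + 1.376 = 17.27 mGy/h.

17.3 mGy/h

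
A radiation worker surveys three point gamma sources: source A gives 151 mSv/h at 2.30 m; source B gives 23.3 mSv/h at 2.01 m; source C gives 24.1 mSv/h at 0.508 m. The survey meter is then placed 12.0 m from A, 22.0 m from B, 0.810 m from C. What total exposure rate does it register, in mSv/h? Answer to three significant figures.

15.2 mSv/h

By superposition, sum each source's inverse-square contribution:
A: 151 × (2.30/12.0)² = 5.547 mSv/h
B: 23.3 × (2.01/22.0)² = 0.1945 mSv/h
C: 24.1 × (0.508/0.810)² = 9.479 mSv/h
Total = 5.547 + 0.1945 + 9.479 = 15.22 mSv/h.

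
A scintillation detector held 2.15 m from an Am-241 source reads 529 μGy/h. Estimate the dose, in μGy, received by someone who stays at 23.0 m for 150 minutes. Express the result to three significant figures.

11.6 μGy

By the inverse-square law, rate at 23.0 m:
529 × (2.15/23.0)² = 529 × 0.008738 = 4.622 μGy/h.
Dose = rate × time = 4.622 μGy/h × 2.500 h = 11.55 μGy.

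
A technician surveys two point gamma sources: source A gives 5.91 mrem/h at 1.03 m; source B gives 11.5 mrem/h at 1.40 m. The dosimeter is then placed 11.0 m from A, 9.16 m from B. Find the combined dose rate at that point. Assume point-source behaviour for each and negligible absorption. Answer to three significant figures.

0.320 mrem/h

By superposition, sum each source's inverse-square contribution:
A: 5.91 × (1.03/11.0)² = 0.05182 mrem/h
B: 11.5 × (1.40/9.16)² = 0.2686 mrem/h
Total = 0.05182 + 0.2686 = 0.3204 mrem/h.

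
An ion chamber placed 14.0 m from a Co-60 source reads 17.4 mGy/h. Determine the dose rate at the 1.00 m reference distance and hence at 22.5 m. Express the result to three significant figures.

Intensity scales as (d₁/d₂)², so
At 1.00 m: 17.4 × (14.0/1.00)² = 17.4 × 196.0 = 3410 mGy/h
At 22.5 m: 3410 × (1.00/22.5)² = 3410 × 0.001975 = 6.735 mGy/h.

3410 mGy/h; 6.74 mGy/h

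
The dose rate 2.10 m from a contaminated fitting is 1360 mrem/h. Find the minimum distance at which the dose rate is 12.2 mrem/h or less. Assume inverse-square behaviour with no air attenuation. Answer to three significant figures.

Since intensity falls as 1/r², d₂ = d₁·√(I₁/I₂).
I₁/I₂ = 1360/12.2 = 111.5, so d₂ = 2.10 × √111.5 = 22.17 m.

22.2 m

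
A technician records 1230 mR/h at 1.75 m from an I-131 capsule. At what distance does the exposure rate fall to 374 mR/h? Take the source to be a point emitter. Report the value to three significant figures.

By the inverse-square law, d₂ = d₁·√(I₁/I₂).
I₁/I₂ = 1230/374 = 3.289, so d₂ = 1.75 × √3.289 = 3.174 m.

3.17 m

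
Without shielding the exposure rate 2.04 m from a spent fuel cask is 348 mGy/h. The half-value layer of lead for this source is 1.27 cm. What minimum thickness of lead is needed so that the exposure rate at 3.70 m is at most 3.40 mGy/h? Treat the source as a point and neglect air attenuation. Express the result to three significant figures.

6.30 cm

At 3.70 m, distance alone gives 348 × (2.04/3.70)² = 348 × 0.3040 = 105.8 mGy/h.
Further attenuation needed: 105.8/3.40 = 31.12.
n = log₂(31.12) = 4.960 half-value layers.
Thickness = 4.960 × 1.27 cm = 6.299 cm.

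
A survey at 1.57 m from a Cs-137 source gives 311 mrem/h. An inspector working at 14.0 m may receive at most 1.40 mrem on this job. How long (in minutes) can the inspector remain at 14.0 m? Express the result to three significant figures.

21.5 min

Using I₁d₁² = I₂d₂², rate at 14.0 m:
311 × (1.57/14.0)² = 311 × 0.01258 = 3.912 mrem/h.
Stay time = 1.40 mrem ÷ 3.912 mrem/h = 0.3579 h = 21.47 min.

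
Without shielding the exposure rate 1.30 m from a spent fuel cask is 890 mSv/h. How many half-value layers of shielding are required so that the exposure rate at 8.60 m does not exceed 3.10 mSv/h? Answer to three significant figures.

2.71 half-value layers

At 8.60 m, distance alone gives (1.30/8.60)² = 0.02285, so 890 × 0.02285 = 20.34 mSv/h.
Further attenuation needed: 20.34/3.10 = 6.561.
n = log₂(6.561) = 2.714 half-value layers.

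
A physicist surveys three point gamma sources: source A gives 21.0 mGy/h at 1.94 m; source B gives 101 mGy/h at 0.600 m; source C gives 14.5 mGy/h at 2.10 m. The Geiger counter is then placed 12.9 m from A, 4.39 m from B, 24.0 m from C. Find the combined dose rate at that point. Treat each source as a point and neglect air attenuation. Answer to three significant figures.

Each source contributes Iᵢ·(dᵢ/rᵢ)²; contributions add.
A: 21.0 × (1.94/12.9)² = 0.4749 mGy/h
B: 101 × (0.600/4.39)² = 1.887 mGy/h
C: 14.5 × (2.10/24.0)² = 0.1110 mGy/h
Total = 0.4749 + 1.887 + 0.1110 = 2.473 mGy/h.

2.47 mGy/h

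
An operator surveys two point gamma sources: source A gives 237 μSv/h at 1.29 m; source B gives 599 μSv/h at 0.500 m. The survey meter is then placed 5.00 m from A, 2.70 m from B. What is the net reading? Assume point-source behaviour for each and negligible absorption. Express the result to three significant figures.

36.3 μSv/h

By superposition, sum each source's inverse-square contribution:
A: 237 × (1.29/5.00)² = 15.78 μSv/h
B: 599 × (0.500/2.70)² = 20.54 μSv/h
Total = 15.78 + 20.54 = 36.32 μSv/h.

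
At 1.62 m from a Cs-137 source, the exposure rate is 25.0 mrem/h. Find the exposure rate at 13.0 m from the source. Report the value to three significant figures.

Since intensity falls as 1/r², the rate at 13.0 m is
25.0 × (1.62/13.0)² = 25.0 × 0.01553 = 0.3882 mrem/h.

0.388 mrem/h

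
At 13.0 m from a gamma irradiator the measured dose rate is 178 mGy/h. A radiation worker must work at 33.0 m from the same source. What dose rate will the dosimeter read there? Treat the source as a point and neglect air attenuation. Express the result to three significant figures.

27.6 mGy/h

By the inverse-square law, scaling from 13.0 m to 33.0 m:
(13.0/33.0)² = 0.1552, so 178 × 0.1552 = 27.63 mGy/h.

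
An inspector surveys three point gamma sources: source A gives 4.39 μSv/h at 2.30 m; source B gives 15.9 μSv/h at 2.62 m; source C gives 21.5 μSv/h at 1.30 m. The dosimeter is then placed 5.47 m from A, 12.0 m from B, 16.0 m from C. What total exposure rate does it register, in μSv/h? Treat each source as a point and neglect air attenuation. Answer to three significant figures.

1.68 μSv/h

By superposition, sum each source's inverse-square contribution:
A: 4.39 × (2.30/5.47)² = 0.7761 μSv/h
B: 15.9 × (2.62/12.0)² = 0.7579 μSv/h
C: 21.5 × (1.30/16.0)² = 0.1419 μSv/h
Total = 0.7761 + 0.7579 + 0.1419 = 1.676 μSv/h.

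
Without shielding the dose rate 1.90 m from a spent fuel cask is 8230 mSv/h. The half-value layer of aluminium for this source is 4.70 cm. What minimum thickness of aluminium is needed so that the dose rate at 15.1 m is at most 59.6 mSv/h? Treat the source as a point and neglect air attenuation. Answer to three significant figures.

5.30 cm

At 15.1 m, distance alone gives (1.90/15.1)² = 0.01583, so 8230 × 0.01583 = 130.3 mSv/h.
Further attenuation needed: 130.3/59.6 = 2.186.
n = log₂(2.186) = 1.128 half-value layers.
Thickness = 1.128 × 4.70 cm = 5.302 cm.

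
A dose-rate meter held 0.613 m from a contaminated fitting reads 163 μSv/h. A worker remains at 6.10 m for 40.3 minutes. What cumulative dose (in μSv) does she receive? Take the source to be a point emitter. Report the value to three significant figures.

1.11 μSv

Applying the 1/r² law, rate at 6.10 m:
(0.613/6.10)² = 0.01010, so 163 × 0.01010 = 1.646 μSv/h.
Dose = rate × time = 1.646 μSv/h × 0.6717 h = 1.106 μSv.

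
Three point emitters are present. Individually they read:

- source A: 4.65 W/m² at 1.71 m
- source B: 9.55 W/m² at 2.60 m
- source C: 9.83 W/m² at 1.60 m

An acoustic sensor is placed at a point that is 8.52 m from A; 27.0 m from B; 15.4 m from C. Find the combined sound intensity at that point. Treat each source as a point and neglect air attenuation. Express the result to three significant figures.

By superposition, sum each source's inverse-square contribution:
A: 4.65 × (1.71/8.52)² = 0.1873 W/m²
B: 9.55 × (2.60/27.0)² = 0.08856 W/m²
C: 9.83 × (1.60/15.4)² = 0.1061 W/m²
Total = 0.1873 + 0.08856 + 0.1061 = 0.3820 W/m².

0.382 W/m²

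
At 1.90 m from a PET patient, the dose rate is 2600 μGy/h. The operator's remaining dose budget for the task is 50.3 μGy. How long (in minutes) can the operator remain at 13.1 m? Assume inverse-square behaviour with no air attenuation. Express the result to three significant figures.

Applying the 1/r² law, rate at 13.1 m:
2600 × (1.90/13.1)² = 2600 × 0.02104 = 54.70 μGy/h.
Stay time = 50.3 μGy ÷ 54.70 μGy/h = 0.9196 h = 55.18 min.

55.2 min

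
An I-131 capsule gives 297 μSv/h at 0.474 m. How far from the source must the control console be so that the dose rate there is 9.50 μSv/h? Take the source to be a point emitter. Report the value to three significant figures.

By the inverse-square law, d₂ = d₁·√(I₁/I₂).
I₁/I₂ = 297/9.50 = 31.26, so d₂ = 0.474 × √31.26 = 2.650 m.

2.65 m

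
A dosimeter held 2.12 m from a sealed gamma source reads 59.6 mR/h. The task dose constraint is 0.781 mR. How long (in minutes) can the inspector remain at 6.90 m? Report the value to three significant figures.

By the inverse-square law, rate at 6.90 m:
59.6 × (2.12/6.90)² = 59.6 × 0.09440 = 5.626 mR/h.
Stay time = 0.781 mR ÷ 5.626 mR/h = 0.1388 h = 8.328 min.

8.33 min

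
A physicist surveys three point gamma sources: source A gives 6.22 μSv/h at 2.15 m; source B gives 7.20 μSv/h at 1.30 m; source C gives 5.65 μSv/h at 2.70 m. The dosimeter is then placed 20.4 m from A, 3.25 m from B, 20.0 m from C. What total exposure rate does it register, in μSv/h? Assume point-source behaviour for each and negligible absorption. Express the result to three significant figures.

1.32 μSv/h

Each source contributes Iᵢ·(dᵢ/rᵢ)²; contributions add.
A: 6.22 × (2.15/20.4)² = 0.06909 μSv/h
B: 7.20 × (1.30/3.25)² = 1.152 μSv/h
C: 5.65 × (2.70/20.0)² = 0.1030 μSv/h
Total = 0.06909 + 1.152 + 0.1030 = 1.324 μSv/h.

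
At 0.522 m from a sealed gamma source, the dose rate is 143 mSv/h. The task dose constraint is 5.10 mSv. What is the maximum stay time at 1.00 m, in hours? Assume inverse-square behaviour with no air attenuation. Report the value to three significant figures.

0.131 h

Using I₁d₁² = I₂d₂², rate at 1.00 m:
143 × (0.522/1.00)² = 143 × 0.2725 = 38.97 mSv/h.
Stay time = 5.10 mSv ÷ 38.97 mSv/h = 0.1309 h.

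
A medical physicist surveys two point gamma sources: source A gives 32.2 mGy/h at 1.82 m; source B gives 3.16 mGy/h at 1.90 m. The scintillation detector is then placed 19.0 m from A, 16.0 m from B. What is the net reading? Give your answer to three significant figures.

0.340 mGy/h

By superposition, sum each source's inverse-square contribution:
A: 32.2 × (1.82/19.0)² = 0.2955 mGy/h
B: 3.16 × (1.90/16.0)² = 0.04456 mGy/h
Total = 0.2955 + 0.04456 = 0.3401 mGy/h.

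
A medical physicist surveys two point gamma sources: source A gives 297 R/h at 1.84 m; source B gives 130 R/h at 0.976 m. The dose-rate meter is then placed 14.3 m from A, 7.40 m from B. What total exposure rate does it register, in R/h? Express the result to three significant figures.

7.18 R/h

Each source contributes Iᵢ·(dᵢ/rᵢ)²; contributions add.
A: 297 × (1.84/14.3)² = 4.917 R/h
B: 130 × (0.976/7.40)² = 2.261 R/h
Total = 4.917 + 2.261 = 7.178 R/h.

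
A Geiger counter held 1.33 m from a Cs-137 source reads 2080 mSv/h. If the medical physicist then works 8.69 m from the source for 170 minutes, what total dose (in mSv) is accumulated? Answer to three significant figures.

138 mSv

Since intensity falls as 1/r², rate at 8.69 m:
(1.33/8.69)² = 0.02342, so 2080 × 0.02342 = 48.71 mSv/h.
Dose = rate × time = 48.71 mSv/h × 2.833 h = 138.0 mSv.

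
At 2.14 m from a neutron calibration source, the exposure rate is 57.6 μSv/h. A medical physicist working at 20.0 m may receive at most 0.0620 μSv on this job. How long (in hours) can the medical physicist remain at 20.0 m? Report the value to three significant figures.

0.0940 h

Intensity scales as (d₁/d₂)², so rate at 20.0 m:
57.6 × (2.14/20.0)² = 57.6 × 0.01145 = 0.6595 μSv/h.
Stay time = 0.0620 μSv ÷ 0.6595 μSv/h = 0.09401 h.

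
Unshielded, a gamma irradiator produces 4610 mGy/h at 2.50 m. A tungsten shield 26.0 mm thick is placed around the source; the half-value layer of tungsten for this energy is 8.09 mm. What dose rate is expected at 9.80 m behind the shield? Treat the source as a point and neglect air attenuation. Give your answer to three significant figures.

32.3 mGy/h

Distance alone: 4610 × (2.50/9.80)² = 4610 × 0.06508 = 300.0 mGy/h.
Shield: 26.0/8.09 = 3.214 half-value layers → attenuation 2^(−3.214) = 0.1078.
Combined: 300.0 × 0.1078 = 32.34 mGy/h.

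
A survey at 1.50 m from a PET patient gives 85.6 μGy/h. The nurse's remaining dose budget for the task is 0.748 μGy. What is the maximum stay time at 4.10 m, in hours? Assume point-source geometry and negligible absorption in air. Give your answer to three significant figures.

By the inverse-square law, rate at 4.10 m:
(1.50/4.10)² = 0.1338, so 85.6 × 0.1338 = 11.45 μGy/h.
Stay time = 0.748 μGy ÷ 11.45 μGy/h = 0.06533 h.

0.0653 h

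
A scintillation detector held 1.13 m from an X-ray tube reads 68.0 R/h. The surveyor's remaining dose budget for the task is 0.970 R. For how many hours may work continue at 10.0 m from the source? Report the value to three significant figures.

1.12 h

Since intensity falls as 1/r², rate at 10.0 m:
(1.13/10.0)² = 0.01277, so 68.0 × 0.01277 = 0.8684 R/h.
Stay time = 0.970 R ÷ 0.8684 R/h = 1.117 h.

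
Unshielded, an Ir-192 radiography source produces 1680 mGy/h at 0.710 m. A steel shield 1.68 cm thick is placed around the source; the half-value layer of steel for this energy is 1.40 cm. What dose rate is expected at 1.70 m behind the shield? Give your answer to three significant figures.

Distance alone: 1680 × (0.710/1.70)² = 1680 × 0.1744 = 293.0 mGy/h.
Shield: 1.68/1.40 = 1.200 half-value layers → attenuation 2^(−1.200) = 0.4353.
Combined: 293.0 × 0.4353 = 127.5 mGy/h.

128 mGy/h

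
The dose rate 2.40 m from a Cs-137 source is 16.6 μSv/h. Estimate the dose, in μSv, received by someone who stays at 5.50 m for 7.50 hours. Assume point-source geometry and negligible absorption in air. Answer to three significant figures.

Applying the 1/r² law, rate at 5.50 m:
16.6 × (2.40/5.50)² = 16.6 × 0.1904 = 3.161 μSv/h.
Dose = rate × time = 3.161 μSv/h × 7.500 h = 23.71 μSv.

23.7 μSv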